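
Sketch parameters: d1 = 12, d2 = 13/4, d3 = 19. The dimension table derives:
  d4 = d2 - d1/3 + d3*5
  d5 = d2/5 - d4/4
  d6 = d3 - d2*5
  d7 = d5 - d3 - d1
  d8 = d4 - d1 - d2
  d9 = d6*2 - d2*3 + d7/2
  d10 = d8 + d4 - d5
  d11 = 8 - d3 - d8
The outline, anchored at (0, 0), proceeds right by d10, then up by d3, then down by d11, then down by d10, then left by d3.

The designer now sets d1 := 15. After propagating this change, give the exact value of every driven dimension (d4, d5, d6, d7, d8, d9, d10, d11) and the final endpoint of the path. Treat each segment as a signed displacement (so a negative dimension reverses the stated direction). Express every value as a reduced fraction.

d4 = 373/4
d5 = -1813/80
d6 = 11/4
d7 = -4533/80
d8 = 75
d9 = -5213/160
d10 = 15273/80
d11 = -86
endpoint = (13753/80, -6873/80)

Apply edit: d1 := 15
  d4 = d2 - d1/3 + d3*5 = 373/4
  d5 = d2/5 - d4/4 = -1813/80
  d6 = d3 - d2*5 = 11/4
  d7 = d5 - d3 - d1 = -4533/80
  d8 = d4 - d1 - d2 = 75
  d9 = d6*2 - d2*3 + d7/2 = -5213/160
  d10 = d8 + d4 - d5 = 15273/80
  d11 = 8 - d3 - d8 = -86
Walk from origin (0, 0):
  seg 1: right by d10 = 15273/80 → (15273/80, 0)
  seg 2: up by d3 = 19 → (15273/80, 19)
  seg 3: down by d11 = -86 → (15273/80, 105)
  seg 4: down by d10 = 15273/80 → (15273/80, -6873/80)
  seg 5: left by d3 = 19 → (13753/80, -6873/80)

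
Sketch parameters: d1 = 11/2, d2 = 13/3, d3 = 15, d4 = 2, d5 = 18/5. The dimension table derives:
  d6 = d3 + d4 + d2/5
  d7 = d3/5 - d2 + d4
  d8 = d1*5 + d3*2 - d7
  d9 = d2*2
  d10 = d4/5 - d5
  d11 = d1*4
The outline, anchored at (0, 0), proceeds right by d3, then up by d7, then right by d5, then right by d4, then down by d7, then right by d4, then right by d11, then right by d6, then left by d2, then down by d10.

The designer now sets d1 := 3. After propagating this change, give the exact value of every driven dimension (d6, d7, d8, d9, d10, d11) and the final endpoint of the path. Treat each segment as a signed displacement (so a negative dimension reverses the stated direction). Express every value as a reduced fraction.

d6 = 268/15
d7 = 2/3
d8 = 133/3
d9 = 26/3
d10 = -16/5
d11 = 12
endpoint = (722/15, 16/5)

Apply edit: d1 := 3
  d6 = d3 + d4 + d2/5 = 268/15
  d7 = d3/5 - d2 + d4 = 2/3
  d8 = d1*5 + d3*2 - d7 = 133/3
  d9 = d2*2 = 26/3
  d10 = d4/5 - d5 = -16/5
  d11 = d1*4 = 12
Walk from origin (0, 0):
  seg 1: right by d3 = 15 → (15, 0)
  seg 2: up by d7 = 2/3 → (15, 2/3)
  seg 3: right by d5 = 18/5 → (93/5, 2/3)
  seg 4: right by d4 = 2 → (103/5, 2/3)
  seg 5: down by d7 = 2/3 → (103/5, 0)
  seg 6: right by d4 = 2 → (113/5, 0)
  seg 7: right by d11 = 12 → (173/5, 0)
  seg 8: right by d6 = 268/15 → (787/15, 0)
  seg 9: left by d2 = 13/3 → (722/15, 0)
  seg 10: down by d10 = -16/5 → (722/15, 16/5)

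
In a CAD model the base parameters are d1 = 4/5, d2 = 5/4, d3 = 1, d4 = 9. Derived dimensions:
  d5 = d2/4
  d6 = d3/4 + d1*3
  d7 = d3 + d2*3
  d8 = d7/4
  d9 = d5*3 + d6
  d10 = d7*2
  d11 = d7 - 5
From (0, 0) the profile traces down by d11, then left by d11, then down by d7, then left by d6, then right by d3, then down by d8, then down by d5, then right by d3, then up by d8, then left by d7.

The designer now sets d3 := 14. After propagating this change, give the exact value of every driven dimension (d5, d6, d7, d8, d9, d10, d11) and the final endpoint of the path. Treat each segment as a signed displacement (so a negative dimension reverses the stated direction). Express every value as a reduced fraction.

Apply edit: d3 := 14
  d5 = d2/4 = 5/16
  d6 = d3/4 + d1*3 = 59/10
  d7 = d3 + d2*3 = 71/4
  d8 = d7/4 = 71/16
  d9 = d5*3 + d6 = 547/80
  d10 = d7*2 = 71/2
  d11 = d7 - 5 = 51/4
Walk from origin (0, 0):
  seg 1: down by d11 = 51/4 → (0, -51/4)
  seg 2: left by d11 = 51/4 → (-51/4, -51/4)
  seg 3: down by d7 = 71/4 → (-51/4, -61/2)
  seg 4: left by d6 = 59/10 → (-373/20, -61/2)
  seg 5: right by d3 = 14 → (-93/20, -61/2)
  seg 6: down by d8 = 71/16 → (-93/20, -559/16)
  seg 7: down by d5 = 5/16 → (-93/20, -141/4)
  seg 8: right by d3 = 14 → (187/20, -141/4)
  seg 9: up by d8 = 71/16 → (187/20, -493/16)
  seg 10: left by d7 = 71/4 → (-42/5, -493/16)

d5 = 5/16
d6 = 59/10
d7 = 71/4
d8 = 71/16
d9 = 547/80
d10 = 71/2
d11 = 51/4
endpoint = (-42/5, -493/16)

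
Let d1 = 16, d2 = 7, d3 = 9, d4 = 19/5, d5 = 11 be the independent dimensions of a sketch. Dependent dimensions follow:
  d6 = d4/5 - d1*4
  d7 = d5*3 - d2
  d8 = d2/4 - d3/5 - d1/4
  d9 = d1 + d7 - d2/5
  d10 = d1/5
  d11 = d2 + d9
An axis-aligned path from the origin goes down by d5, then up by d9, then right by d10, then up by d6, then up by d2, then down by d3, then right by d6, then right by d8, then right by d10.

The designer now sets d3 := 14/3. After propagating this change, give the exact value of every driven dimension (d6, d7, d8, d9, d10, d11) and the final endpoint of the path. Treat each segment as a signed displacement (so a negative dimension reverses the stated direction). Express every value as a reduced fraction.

Apply edit: d3 := 14/3
  d6 = d4/5 - d1*4 = -1581/25
  d7 = d5*3 - d2 = 26
  d8 = d2/4 - d3/5 - d1/4 = -191/60
  d9 = d1 + d7 - d2/5 = 203/5
  d10 = d1/5 = 16/5
  d11 = d2 + d9 = 238/5
Walk from origin (0, 0):
  seg 1: down by d5 = 11 → (0, -11)
  seg 2: up by d9 = 203/5 → (0, 148/5)
  seg 3: right by d10 = 16/5 → (16/5, 148/5)
  seg 4: up by d6 = -1581/25 → (16/5, -841/25)
  seg 5: up by d2 = 7 → (16/5, -666/25)
  seg 6: down by d3 = 14/3 → (16/5, -2348/75)
  seg 7: right by d6 = -1581/25 → (-1501/25, -2348/75)
  seg 8: right by d8 = -191/60 → (-18967/300, -2348/75)
  seg 9: right by d10 = 16/5 → (-18007/300, -2348/75)

d6 = -1581/25
d7 = 26
d8 = -191/60
d9 = 203/5
d10 = 16/5
d11 = 238/5
endpoint = (-18007/300, -2348/75)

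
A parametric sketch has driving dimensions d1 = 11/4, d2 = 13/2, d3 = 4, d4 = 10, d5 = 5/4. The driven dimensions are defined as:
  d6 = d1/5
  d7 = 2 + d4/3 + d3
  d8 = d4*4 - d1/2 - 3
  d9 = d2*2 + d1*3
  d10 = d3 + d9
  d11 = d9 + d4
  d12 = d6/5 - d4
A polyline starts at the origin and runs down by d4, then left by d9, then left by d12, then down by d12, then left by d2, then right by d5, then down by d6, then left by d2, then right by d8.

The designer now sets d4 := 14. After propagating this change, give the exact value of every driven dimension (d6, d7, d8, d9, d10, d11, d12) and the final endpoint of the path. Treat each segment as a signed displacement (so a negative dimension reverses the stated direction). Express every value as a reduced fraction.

d6 = 11/20
d7 = 32/3
d8 = 413/8
d9 = 85/4
d10 = 101/4
d11 = 141/4
d12 = -1389/100
endpoint = (6503/200, -33/50)

Apply edit: d4 := 14
  d6 = d1/5 = 11/20
  d7 = 2 + d4/3 + d3 = 32/3
  d8 = d4*4 - d1/2 - 3 = 413/8
  d9 = d2*2 + d1*3 = 85/4
  d10 = d3 + d9 = 101/4
  d11 = d9 + d4 = 141/4
  d12 = d6/5 - d4 = -1389/100
Walk from origin (0, 0):
  seg 1: down by d4 = 14 → (0, -14)
  seg 2: left by d9 = 85/4 → (-85/4, -14)
  seg 3: left by d12 = -1389/100 → (-184/25, -14)
  seg 4: down by d12 = -1389/100 → (-184/25, -11/100)
  seg 5: left by d2 = 13/2 → (-693/50, -11/100)
  seg 6: right by d5 = 5/4 → (-1261/100, -11/100)
  seg 7: down by d6 = 11/20 → (-1261/100, -33/50)
  seg 8: left by d2 = 13/2 → (-1911/100, -33/50)
  seg 9: right by d8 = 413/8 → (6503/200, -33/50)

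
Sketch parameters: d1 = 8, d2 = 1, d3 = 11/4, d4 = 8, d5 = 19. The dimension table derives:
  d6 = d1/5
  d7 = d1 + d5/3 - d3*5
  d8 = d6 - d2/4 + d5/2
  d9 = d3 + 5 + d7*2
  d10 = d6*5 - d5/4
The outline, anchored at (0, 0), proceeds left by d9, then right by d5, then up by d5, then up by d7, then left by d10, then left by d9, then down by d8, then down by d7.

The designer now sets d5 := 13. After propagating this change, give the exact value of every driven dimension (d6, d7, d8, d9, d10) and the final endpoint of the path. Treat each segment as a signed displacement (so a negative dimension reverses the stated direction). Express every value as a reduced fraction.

Apply edit: d5 := 13
  d6 = d1/5 = 8/5
  d7 = d1 + d5/3 - d3*5 = -17/12
  d8 = d6 - d2/4 + d5/2 = 157/20
  d9 = d3 + 5 + d7*2 = 59/12
  d10 = d6*5 - d5/4 = 19/4
Walk from origin (0, 0):
  seg 1: left by d9 = 59/12 → (-59/12, 0)
  seg 2: right by d5 = 13 → (97/12, 0)
  seg 3: up by d5 = 13 → (97/12, 13)
  seg 4: up by d7 = -17/12 → (97/12, 139/12)
  seg 5: left by d10 = 19/4 → (10/3, 139/12)
  seg 6: left by d9 = 59/12 → (-19/12, 139/12)
  seg 7: down by d8 = 157/20 → (-19/12, 56/15)
  seg 8: down by d7 = -17/12 → (-19/12, 103/20)

d6 = 8/5
d7 = -17/12
d8 = 157/20
d9 = 59/12
d10 = 19/4
endpoint = (-19/12, 103/20)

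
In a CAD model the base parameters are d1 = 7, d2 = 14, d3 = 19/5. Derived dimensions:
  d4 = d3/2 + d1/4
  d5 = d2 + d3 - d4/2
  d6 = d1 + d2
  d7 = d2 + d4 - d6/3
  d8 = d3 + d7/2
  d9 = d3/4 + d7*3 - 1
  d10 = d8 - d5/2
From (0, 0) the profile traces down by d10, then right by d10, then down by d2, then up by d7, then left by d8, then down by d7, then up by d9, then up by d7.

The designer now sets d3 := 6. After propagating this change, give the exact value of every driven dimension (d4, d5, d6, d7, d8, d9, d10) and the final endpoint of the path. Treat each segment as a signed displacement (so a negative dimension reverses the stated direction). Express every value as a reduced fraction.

Apply edit: d3 := 6
  d4 = d3/2 + d1/4 = 19/4
  d5 = d2 + d3 - d4/2 = 141/8
  d6 = d1 + d2 = 21
  d7 = d2 + d4 - d6/3 = 47/4
  d8 = d3 + d7/2 = 95/8
  d9 = d3/4 + d7*3 - 1 = 143/4
  d10 = d8 - d5/2 = 49/16
Walk from origin (0, 0):
  seg 1: down by d10 = 49/16 → (0, -49/16)
  seg 2: right by d10 = 49/16 → (49/16, -49/16)
  seg 3: down by d2 = 14 → (49/16, -273/16)
  seg 4: up by d7 = 47/4 → (49/16, -85/16)
  seg 5: left by d8 = 95/8 → (-141/16, -85/16)
  seg 6: down by d7 = 47/4 → (-141/16, -273/16)
  seg 7: up by d9 = 143/4 → (-141/16, 299/16)
  seg 8: up by d7 = 47/4 → (-141/16, 487/16)

d4 = 19/4
d5 = 141/8
d6 = 21
d7 = 47/4
d8 = 95/8
d9 = 143/4
d10 = 49/16
endpoint = (-141/16, 487/16)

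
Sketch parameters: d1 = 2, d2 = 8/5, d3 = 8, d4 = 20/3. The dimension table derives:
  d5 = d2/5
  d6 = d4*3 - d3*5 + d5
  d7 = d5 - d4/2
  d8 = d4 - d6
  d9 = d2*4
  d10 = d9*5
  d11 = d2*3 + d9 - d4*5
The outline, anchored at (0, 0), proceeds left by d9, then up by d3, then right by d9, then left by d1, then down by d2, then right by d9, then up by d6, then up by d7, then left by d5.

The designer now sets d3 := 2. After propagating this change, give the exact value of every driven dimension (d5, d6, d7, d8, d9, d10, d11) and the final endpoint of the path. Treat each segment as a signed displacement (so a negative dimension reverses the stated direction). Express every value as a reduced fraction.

Apply edit: d3 := 2
  d5 = d2/5 = 8/25
  d6 = d4*3 - d3*5 + d5 = 258/25
  d7 = d5 - d4/2 = -226/75
  d8 = d4 - d6 = -274/75
  d9 = d2*4 = 32/5
  d10 = d9*5 = 32
  d11 = d2*3 + d9 - d4*5 = -332/15
Walk from origin (0, 0):
  seg 1: left by d9 = 32/5 → (-32/5, 0)
  seg 2: up by d3 = 2 → (-32/5, 2)
  seg 3: right by d9 = 32/5 → (0, 2)
  seg 4: left by d1 = 2 → (-2, 2)
  seg 5: down by d2 = 8/5 → (-2, 2/5)
  seg 6: right by d9 = 32/5 → (22/5, 2/5)
  seg 7: up by d6 = 258/25 → (22/5, 268/25)
  seg 8: up by d7 = -226/75 → (22/5, 578/75)
  seg 9: left by d5 = 8/25 → (102/25, 578/75)

d5 = 8/25
d6 = 258/25
d7 = -226/75
d8 = -274/75
d9 = 32/5
d10 = 32
d11 = -332/15
endpoint = (102/25, 578/75)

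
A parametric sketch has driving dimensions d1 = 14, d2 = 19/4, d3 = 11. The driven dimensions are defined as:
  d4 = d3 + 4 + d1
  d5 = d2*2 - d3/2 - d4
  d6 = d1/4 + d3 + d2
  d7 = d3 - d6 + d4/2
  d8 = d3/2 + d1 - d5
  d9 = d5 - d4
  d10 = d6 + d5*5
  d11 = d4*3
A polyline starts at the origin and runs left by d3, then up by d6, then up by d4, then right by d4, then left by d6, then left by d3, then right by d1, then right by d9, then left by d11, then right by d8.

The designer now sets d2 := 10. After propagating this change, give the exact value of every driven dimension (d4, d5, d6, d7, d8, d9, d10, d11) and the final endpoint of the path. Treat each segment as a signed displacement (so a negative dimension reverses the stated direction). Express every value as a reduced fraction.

Apply edit: d2 := 10
  d4 = d3 + 4 + d1 = 29
  d5 = d2*2 - d3/2 - d4 = -29/2
  d6 = d1/4 + d3 + d2 = 49/2
  d7 = d3 - d6 + d4/2 = 1
  d8 = d3/2 + d1 - d5 = 34
  d9 = d5 - d4 = -87/2
  d10 = d6 + d5*5 = -48
  d11 = d4*3 = 87
Walk from origin (0, 0):
  seg 1: left by d3 = 11 → (-11, 0)
  seg 2: up by d6 = 49/2 → (-11, 49/2)
  seg 3: up by d4 = 29 → (-11, 107/2)
  seg 4: right by d4 = 29 → (18, 107/2)
  seg 5: left by d6 = 49/2 → (-13/2, 107/2)
  seg 6: left by d3 = 11 → (-35/2, 107/2)
  seg 7: right by d1 = 14 → (-7/2, 107/2)
  seg 8: right by d9 = -87/2 → (-47, 107/2)
  seg 9: left by d11 = 87 → (-134, 107/2)
  seg 10: right by d8 = 34 → (-100, 107/2)

d4 = 29
d5 = -29/2
d6 = 49/2
d7 = 1
d8 = 34
d9 = -87/2
d10 = -48
d11 = 87
endpoint = (-100, 107/2)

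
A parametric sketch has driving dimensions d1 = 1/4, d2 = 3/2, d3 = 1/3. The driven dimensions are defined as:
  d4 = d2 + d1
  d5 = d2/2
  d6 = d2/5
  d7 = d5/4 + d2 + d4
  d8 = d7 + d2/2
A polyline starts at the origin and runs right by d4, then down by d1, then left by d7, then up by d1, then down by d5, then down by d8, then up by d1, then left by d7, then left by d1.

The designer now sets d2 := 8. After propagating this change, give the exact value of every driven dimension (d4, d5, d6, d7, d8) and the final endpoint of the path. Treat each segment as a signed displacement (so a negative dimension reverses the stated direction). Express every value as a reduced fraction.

d4 = 33/4
d5 = 4
d6 = 8/5
d7 = 69/4
d8 = 85/4
endpoint = (-53/2, -25)

Apply edit: d2 := 8
  d4 = d2 + d1 = 33/4
  d5 = d2/2 = 4
  d6 = d2/5 = 8/5
  d7 = d5/4 + d2 + d4 = 69/4
  d8 = d7 + d2/2 = 85/4
Walk from origin (0, 0):
  seg 1: right by d4 = 33/4 → (33/4, 0)
  seg 2: down by d1 = 1/4 → (33/4, -1/4)
  seg 3: left by d7 = 69/4 → (-9, -1/4)
  seg 4: up by d1 = 1/4 → (-9, 0)
  seg 5: down by d5 = 4 → (-9, -4)
  seg 6: down by d8 = 85/4 → (-9, -101/4)
  seg 7: up by d1 = 1/4 → (-9, -25)
  seg 8: left by d7 = 69/4 → (-105/4, -25)
  seg 9: left by d1 = 1/4 → (-53/2, -25)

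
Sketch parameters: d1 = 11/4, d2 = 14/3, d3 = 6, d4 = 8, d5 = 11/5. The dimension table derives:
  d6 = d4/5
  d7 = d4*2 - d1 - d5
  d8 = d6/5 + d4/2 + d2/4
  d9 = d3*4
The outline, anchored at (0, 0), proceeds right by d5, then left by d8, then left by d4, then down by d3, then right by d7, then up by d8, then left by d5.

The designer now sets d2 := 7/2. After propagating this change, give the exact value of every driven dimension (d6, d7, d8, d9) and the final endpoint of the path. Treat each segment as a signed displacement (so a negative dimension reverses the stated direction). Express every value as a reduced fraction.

Apply edit: d2 := 7/2
  d6 = d4/5 = 8/5
  d7 = d4*2 - d1 - d5 = 221/20
  d8 = d6/5 + d4/2 + d2/4 = 1039/200
  d9 = d3*4 = 24
Walk from origin (0, 0):
  seg 1: right by d5 = 11/5 → (11/5, 0)
  seg 2: left by d8 = 1039/200 → (-599/200, 0)
  seg 3: left by d4 = 8 → (-2199/200, 0)
  seg 4: down by d3 = 6 → (-2199/200, -6)
  seg 5: right by d7 = 221/20 → (11/200, -6)
  seg 6: up by d8 = 1039/200 → (11/200, -161/200)
  seg 7: left by d5 = 11/5 → (-429/200, -161/200)

d6 = 8/5
d7 = 221/20
d8 = 1039/200
d9 = 24
endpoint = (-429/200, -161/200)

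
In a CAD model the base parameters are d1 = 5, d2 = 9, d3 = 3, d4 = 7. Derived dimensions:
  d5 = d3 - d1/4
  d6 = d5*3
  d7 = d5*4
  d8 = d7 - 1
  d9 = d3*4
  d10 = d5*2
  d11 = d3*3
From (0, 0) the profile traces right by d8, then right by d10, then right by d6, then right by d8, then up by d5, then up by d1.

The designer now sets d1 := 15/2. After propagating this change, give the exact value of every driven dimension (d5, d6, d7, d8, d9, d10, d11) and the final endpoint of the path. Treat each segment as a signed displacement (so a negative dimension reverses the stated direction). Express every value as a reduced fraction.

Apply edit: d1 := 15/2
  d5 = d3 - d1/4 = 9/8
  d6 = d5*3 = 27/8
  d7 = d5*4 = 9/2
  d8 = d7 - 1 = 7/2
  d9 = d3*4 = 12
  d10 = d5*2 = 9/4
  d11 = d3*3 = 9
Walk from origin (0, 0):
  seg 1: right by d8 = 7/2 → (7/2, 0)
  seg 2: right by d10 = 9/4 → (23/4, 0)
  seg 3: right by d6 = 27/8 → (73/8, 0)
  seg 4: right by d8 = 7/2 → (101/8, 0)
  seg 5: up by d5 = 9/8 → (101/8, 9/8)
  seg 6: up by d1 = 15/2 → (101/8, 69/8)

d5 = 9/8
d6 = 27/8
d7 = 9/2
d8 = 7/2
d9 = 12
d10 = 9/4
d11 = 9
endpoint = (101/8, 69/8)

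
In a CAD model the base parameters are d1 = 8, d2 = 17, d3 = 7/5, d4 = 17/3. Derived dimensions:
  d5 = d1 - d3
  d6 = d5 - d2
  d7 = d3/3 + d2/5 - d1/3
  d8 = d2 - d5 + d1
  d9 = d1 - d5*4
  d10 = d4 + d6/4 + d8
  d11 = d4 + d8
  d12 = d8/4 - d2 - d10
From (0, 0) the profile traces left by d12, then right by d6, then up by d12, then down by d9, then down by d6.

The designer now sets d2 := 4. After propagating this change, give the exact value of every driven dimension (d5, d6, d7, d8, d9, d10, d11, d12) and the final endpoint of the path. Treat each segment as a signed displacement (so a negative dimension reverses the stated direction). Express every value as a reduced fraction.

Apply edit: d2 := 4
  d5 = d1 - d3 = 33/5
  d6 = d5 - d2 = 13/5
  d7 = d3/3 + d2/5 - d1/3 = -7/5
  d8 = d2 - d5 + d1 = 27/5
  d9 = d1 - d5*4 = -92/5
  d10 = d4 + d6/4 + d8 = 703/60
  d11 = d4 + d8 = 166/15
  d12 = d8/4 - d2 - d10 = -431/30
Walk from origin (0, 0):
  seg 1: left by d12 = -431/30 → (431/30, 0)
  seg 2: right by d6 = 13/5 → (509/30, 0)
  seg 3: up by d12 = -431/30 → (509/30, -431/30)
  seg 4: down by d9 = -92/5 → (509/30, 121/30)
  seg 5: down by d6 = 13/5 → (509/30, 43/30)

d5 = 33/5
d6 = 13/5
d7 = -7/5
d8 = 27/5
d9 = -92/5
d10 = 703/60
d11 = 166/15
d12 = -431/30
endpoint = (509/30, 43/30)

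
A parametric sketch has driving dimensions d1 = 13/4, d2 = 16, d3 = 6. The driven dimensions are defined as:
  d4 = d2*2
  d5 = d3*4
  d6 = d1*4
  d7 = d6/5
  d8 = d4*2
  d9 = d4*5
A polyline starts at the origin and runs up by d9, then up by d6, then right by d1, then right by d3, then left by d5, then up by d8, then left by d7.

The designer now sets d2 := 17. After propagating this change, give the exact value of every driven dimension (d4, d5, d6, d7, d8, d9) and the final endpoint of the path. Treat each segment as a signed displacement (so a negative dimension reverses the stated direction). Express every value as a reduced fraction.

d4 = 34
d5 = 24
d6 = 13
d7 = 13/5
d8 = 68
d9 = 170
endpoint = (-347/20, 251)

Apply edit: d2 := 17
  d4 = d2*2 = 34
  d5 = d3*4 = 24
  d6 = d1*4 = 13
  d7 = d6/5 = 13/5
  d8 = d4*2 = 68
  d9 = d4*5 = 170
Walk from origin (0, 0):
  seg 1: up by d9 = 170 → (0, 170)
  seg 2: up by d6 = 13 → (0, 183)
  seg 3: right by d1 = 13/4 → (13/4, 183)
  seg 4: right by d3 = 6 → (37/4, 183)
  seg 5: left by d5 = 24 → (-59/4, 183)
  seg 6: up by d8 = 68 → (-59/4, 251)
  seg 7: left by d7 = 13/5 → (-347/20, 251)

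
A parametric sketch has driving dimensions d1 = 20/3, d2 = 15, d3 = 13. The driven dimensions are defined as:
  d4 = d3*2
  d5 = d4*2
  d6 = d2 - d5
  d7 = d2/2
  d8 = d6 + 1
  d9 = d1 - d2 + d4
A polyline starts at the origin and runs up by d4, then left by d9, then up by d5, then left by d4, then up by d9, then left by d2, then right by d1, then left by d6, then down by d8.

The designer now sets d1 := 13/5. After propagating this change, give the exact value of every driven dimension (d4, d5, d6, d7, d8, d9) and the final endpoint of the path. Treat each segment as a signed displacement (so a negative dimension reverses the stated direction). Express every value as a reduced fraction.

Apply edit: d1 := 13/5
  d4 = d3*2 = 26
  d5 = d4*2 = 52
  d6 = d2 - d5 = -37
  d7 = d2/2 = 15/2
  d8 = d6 + 1 = -36
  d9 = d1 - d2 + d4 = 68/5
Walk from origin (0, 0):
  seg 1: up by d4 = 26 → (0, 26)
  seg 2: left by d9 = 68/5 → (-68/5, 26)
  seg 3: up by d5 = 52 → (-68/5, 78)
  seg 4: left by d4 = 26 → (-198/5, 78)
  seg 5: up by d9 = 68/5 → (-198/5, 458/5)
  seg 6: left by d2 = 15 → (-273/5, 458/5)
  seg 7: right by d1 = 13/5 → (-52, 458/5)
  seg 8: left by d6 = -37 → (-15, 458/5)
  seg 9: down by d8 = -36 → (-15, 638/5)

d4 = 26
d5 = 52
d6 = -37
d7 = 15/2
d8 = -36
d9 = 68/5
endpoint = (-15, 638/5)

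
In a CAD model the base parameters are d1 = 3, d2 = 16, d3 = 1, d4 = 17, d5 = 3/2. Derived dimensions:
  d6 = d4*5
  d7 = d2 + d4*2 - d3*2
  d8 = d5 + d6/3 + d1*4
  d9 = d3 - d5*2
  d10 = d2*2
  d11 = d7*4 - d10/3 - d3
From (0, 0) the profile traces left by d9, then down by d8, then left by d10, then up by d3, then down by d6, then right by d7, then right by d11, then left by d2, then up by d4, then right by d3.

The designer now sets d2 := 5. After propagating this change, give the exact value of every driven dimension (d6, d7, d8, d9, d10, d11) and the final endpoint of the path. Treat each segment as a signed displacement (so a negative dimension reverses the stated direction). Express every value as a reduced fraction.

d6 = 85
d7 = 37
d8 = 251/6
d9 = -2
d10 = 10
d11 = 431/3
endpoint = (506/3, -653/6)

Apply edit: d2 := 5
  d6 = d4*5 = 85
  d7 = d2 + d4*2 - d3*2 = 37
  d8 = d5 + d6/3 + d1*4 = 251/6
  d9 = d3 - d5*2 = -2
  d10 = d2*2 = 10
  d11 = d7*4 - d10/3 - d3 = 431/3
Walk from origin (0, 0):
  seg 1: left by d9 = -2 → (2, 0)
  seg 2: down by d8 = 251/6 → (2, -251/6)
  seg 3: left by d10 = 10 → (-8, -251/6)
  seg 4: up by d3 = 1 → (-8, -245/6)
  seg 5: down by d6 = 85 → (-8, -755/6)
  seg 6: right by d7 = 37 → (29, -755/6)
  seg 7: right by d11 = 431/3 → (518/3, -755/6)
  seg 8: left by d2 = 5 → (503/3, -755/6)
  seg 9: up by d4 = 17 → (503/3, -653/6)
  seg 10: right by d3 = 1 → (506/3, -653/6)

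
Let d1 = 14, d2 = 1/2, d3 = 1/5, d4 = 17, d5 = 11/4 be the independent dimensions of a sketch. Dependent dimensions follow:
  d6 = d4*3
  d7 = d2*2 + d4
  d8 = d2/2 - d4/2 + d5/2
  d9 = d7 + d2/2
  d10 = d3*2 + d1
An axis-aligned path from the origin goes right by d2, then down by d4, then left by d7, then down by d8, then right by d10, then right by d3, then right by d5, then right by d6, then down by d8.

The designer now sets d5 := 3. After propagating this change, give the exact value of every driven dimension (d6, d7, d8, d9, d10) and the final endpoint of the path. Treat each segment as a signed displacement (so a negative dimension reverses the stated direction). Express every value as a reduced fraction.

d6 = 51
d7 = 18
d8 = -27/4
d9 = 73/4
d10 = 72/5
endpoint = (511/10, -7/2)

Apply edit: d5 := 3
  d6 = d4*3 = 51
  d7 = d2*2 + d4 = 18
  d8 = d2/2 - d4/2 + d5/2 = -27/4
  d9 = d7 + d2/2 = 73/4
  d10 = d3*2 + d1 = 72/5
Walk from origin (0, 0):
  seg 1: right by d2 = 1/2 → (1/2, 0)
  seg 2: down by d4 = 17 → (1/2, -17)
  seg 3: left by d7 = 18 → (-35/2, -17)
  seg 4: down by d8 = -27/4 → (-35/2, -41/4)
  seg 5: right by d10 = 72/5 → (-31/10, -41/4)
  seg 6: right by d3 = 1/5 → (-29/10, -41/4)
  seg 7: right by d5 = 3 → (1/10, -41/4)
  seg 8: right by d6 = 51 → (511/10, -41/4)
  seg 9: down by d8 = -27/4 → (511/10, -7/2)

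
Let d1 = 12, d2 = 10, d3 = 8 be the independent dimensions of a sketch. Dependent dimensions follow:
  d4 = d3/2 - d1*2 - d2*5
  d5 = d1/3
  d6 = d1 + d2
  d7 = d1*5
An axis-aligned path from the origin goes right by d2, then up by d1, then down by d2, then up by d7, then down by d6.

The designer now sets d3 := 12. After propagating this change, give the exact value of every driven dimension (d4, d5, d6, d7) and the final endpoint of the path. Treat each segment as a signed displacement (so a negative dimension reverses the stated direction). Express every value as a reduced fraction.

Apply edit: d3 := 12
  d4 = d3/2 - d1*2 - d2*5 = -68
  d5 = d1/3 = 4
  d6 = d1 + d2 = 22
  d7 = d1*5 = 60
Walk from origin (0, 0):
  seg 1: right by d2 = 10 → (10, 0)
  seg 2: up by d1 = 12 → (10, 12)
  seg 3: down by d2 = 10 → (10, 2)
  seg 4: up by d7 = 60 → (10, 62)
  seg 5: down by d6 = 22 → (10, 40)

d4 = -68
d5 = 4
d6 = 22
d7 = 60
endpoint = (10, 40)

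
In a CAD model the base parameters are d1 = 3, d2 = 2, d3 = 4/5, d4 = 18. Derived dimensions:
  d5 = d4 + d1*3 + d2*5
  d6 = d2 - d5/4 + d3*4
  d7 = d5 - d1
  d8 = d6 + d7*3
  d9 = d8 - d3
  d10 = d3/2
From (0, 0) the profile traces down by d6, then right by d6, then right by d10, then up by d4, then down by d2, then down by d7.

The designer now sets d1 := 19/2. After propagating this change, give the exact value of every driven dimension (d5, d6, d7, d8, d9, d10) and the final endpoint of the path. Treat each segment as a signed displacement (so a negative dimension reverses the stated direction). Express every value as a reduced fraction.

Apply edit: d1 := 19/2
  d5 = d4 + d1*3 + d2*5 = 113/2
  d6 = d2 - d5/4 + d3*4 = -357/40
  d7 = d5 - d1 = 47
  d8 = d6 + d7*3 = 5283/40
  d9 = d8 - d3 = 5251/40
  d10 = d3/2 = 2/5
Walk from origin (0, 0):
  seg 1: down by d6 = -357/40 → (0, 357/40)
  seg 2: right by d6 = -357/40 → (-357/40, 357/40)
  seg 3: right by d10 = 2/5 → (-341/40, 357/40)
  seg 4: up by d4 = 18 → (-341/40, 1077/40)
  seg 5: down by d2 = 2 → (-341/40, 997/40)
  seg 6: down by d7 = 47 → (-341/40, -883/40)

d5 = 113/2
d6 = -357/40
d7 = 47
d8 = 5283/40
d9 = 5251/40
d10 = 2/5
endpoint = (-341/40, -883/40)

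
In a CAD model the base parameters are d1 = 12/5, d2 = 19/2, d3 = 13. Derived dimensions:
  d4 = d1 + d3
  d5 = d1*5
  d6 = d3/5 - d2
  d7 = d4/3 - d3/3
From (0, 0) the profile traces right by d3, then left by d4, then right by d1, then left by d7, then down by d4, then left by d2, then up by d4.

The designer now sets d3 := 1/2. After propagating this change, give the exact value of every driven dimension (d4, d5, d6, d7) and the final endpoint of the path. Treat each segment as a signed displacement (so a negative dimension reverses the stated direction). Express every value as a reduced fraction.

Apply edit: d3 := 1/2
  d4 = d1 + d3 = 29/10
  d5 = d1*5 = 12
  d6 = d3/5 - d2 = -47/5
  d7 = d4/3 - d3/3 = 4/5
Walk from origin (0, 0):
  seg 1: right by d3 = 1/2 → (1/2, 0)
  seg 2: left by d4 = 29/10 → (-12/5, 0)
  seg 3: right by d1 = 12/5 → (0, 0)
  seg 4: left by d7 = 4/5 → (-4/5, 0)
  seg 5: down by d4 = 29/10 → (-4/5, -29/10)
  seg 6: left by d2 = 19/2 → (-103/10, -29/10)
  seg 7: up by d4 = 29/10 → (-103/10, 0)

d4 = 29/10
d5 = 12
d6 = -47/5
d7 = 4/5
endpoint = (-103/10, 0)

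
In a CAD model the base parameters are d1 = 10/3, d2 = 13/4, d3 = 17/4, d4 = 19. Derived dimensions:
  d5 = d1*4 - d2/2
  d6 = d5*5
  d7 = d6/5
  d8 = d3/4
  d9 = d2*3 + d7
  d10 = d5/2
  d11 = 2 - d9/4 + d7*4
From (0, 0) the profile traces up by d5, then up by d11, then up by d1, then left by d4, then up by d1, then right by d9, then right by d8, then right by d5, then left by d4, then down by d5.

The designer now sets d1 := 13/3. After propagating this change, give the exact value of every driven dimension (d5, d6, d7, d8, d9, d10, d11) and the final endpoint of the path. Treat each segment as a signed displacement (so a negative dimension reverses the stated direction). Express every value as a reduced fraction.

d5 = 377/24
d6 = 1885/24
d7 = 377/24
d8 = 17/16
d9 = 611/24
d10 = 377/48
d11 = 1871/32
endpoint = (203/48, 6445/96)

Apply edit: d1 := 13/3
  d5 = d1*4 - d2/2 = 377/24
  d6 = d5*5 = 1885/24
  d7 = d6/5 = 377/24
  d8 = d3/4 = 17/16
  d9 = d2*3 + d7 = 611/24
  d10 = d5/2 = 377/48
  d11 = 2 - d9/4 + d7*4 = 1871/32
Walk from origin (0, 0):
  seg 1: up by d5 = 377/24 → (0, 377/24)
  seg 2: up by d11 = 1871/32 → (0, 7121/96)
  seg 3: up by d1 = 13/3 → (0, 7537/96)
  seg 4: left by d4 = 19 → (-19, 7537/96)
  seg 5: up by d1 = 13/3 → (-19, 2651/32)
  seg 6: right by d9 = 611/24 → (155/24, 2651/32)
  seg 7: right by d8 = 17/16 → (361/48, 2651/32)
  seg 8: right by d5 = 377/24 → (1115/48, 2651/32)
  seg 9: left by d4 = 19 → (203/48, 2651/32)
  seg 10: down by d5 = 377/24 → (203/48, 6445/96)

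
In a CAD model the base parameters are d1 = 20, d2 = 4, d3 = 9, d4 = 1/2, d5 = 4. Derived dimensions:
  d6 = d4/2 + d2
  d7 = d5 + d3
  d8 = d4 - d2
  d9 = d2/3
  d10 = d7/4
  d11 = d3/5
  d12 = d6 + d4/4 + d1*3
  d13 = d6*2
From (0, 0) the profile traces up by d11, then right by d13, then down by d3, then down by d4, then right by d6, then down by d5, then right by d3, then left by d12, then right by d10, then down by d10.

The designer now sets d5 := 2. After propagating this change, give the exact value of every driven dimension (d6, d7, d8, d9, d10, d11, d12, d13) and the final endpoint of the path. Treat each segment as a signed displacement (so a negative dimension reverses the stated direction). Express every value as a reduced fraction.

d6 = 17/4
d7 = 11
d8 = -7/2
d9 = 4/3
d10 = 11/4
d11 = 9/5
d12 = 515/8
d13 = 17/2
endpoint = (-319/8, -249/20)

Apply edit: d5 := 2
  d6 = d4/2 + d2 = 17/4
  d7 = d5 + d3 = 11
  d8 = d4 - d2 = -7/2
  d9 = d2/3 = 4/3
  d10 = d7/4 = 11/4
  d11 = d3/5 = 9/5
  d12 = d6 + d4/4 + d1*3 = 515/8
  d13 = d6*2 = 17/2
Walk from origin (0, 0):
  seg 1: up by d11 = 9/5 → (0, 9/5)
  seg 2: right by d13 = 17/2 → (17/2, 9/5)
  seg 3: down by d3 = 9 → (17/2, -36/5)
  seg 4: down by d4 = 1/2 → (17/2, -77/10)
  seg 5: right by d6 = 17/4 → (51/4, -77/10)
  seg 6: down by d5 = 2 → (51/4, -97/10)
  seg 7: right by d3 = 9 → (87/4, -97/10)
  seg 8: left by d12 = 515/8 → (-341/8, -97/10)
  seg 9: right by d10 = 11/4 → (-319/8, -97/10)
  seg 10: down by d10 = 11/4 → (-319/8, -249/20)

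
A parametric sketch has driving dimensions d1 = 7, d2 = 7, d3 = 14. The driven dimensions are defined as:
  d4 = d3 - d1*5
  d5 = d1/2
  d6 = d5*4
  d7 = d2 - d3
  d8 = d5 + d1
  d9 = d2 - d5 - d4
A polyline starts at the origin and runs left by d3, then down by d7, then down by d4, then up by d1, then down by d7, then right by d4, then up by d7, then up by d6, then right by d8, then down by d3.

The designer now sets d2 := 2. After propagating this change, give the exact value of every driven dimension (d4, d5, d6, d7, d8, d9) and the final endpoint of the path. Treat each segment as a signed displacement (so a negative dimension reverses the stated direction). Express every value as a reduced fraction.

d4 = -21
d5 = 7/2
d6 = 14
d7 = -12
d8 = 21/2
d9 = 39/2
endpoint = (-49/2, 40)

Apply edit: d2 := 2
  d4 = d3 - d1*5 = -21
  d5 = d1/2 = 7/2
  d6 = d5*4 = 14
  d7 = d2 - d3 = -12
  d8 = d5 + d1 = 21/2
  d9 = d2 - d5 - d4 = 39/2
Walk from origin (0, 0):
  seg 1: left by d3 = 14 → (-14, 0)
  seg 2: down by d7 = -12 → (-14, 12)
  seg 3: down by d4 = -21 → (-14, 33)
  seg 4: up by d1 = 7 → (-14, 40)
  seg 5: down by d7 = -12 → (-14, 52)
  seg 6: right by d4 = -21 → (-35, 52)
  seg 7: up by d7 = -12 → (-35, 40)
  seg 8: up by d6 = 14 → (-35, 54)
  seg 9: right by d8 = 21/2 → (-49/2, 54)
  seg 10: down by d3 = 14 → (-49/2, 40)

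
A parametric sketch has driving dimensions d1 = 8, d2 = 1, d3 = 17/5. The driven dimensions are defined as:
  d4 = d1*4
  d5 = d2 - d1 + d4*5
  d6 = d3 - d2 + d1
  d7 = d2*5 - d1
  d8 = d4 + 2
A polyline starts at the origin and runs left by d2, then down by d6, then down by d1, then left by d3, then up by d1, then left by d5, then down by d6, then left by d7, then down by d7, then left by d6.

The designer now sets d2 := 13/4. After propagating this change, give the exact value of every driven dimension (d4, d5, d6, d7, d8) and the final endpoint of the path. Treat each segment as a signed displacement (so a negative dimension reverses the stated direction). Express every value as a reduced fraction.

Apply edit: d2 := 13/4
  d4 = d1*4 = 32
  d5 = d2 - d1 + d4*5 = 621/4
  d6 = d3 - d2 + d1 = 163/20
  d7 = d2*5 - d1 = 33/4
  d8 = d4 + 2 = 34
Walk from origin (0, 0):
  seg 1: left by d2 = 13/4 → (-13/4, 0)
  seg 2: down by d6 = 163/20 → (-13/4, -163/20)
  seg 3: down by d1 = 8 → (-13/4, -323/20)
  seg 4: left by d3 = 17/5 → (-133/20, -323/20)
  seg 5: up by d1 = 8 → (-133/20, -163/20)
  seg 6: left by d5 = 621/4 → (-1619/10, -163/20)
  seg 7: down by d6 = 163/20 → (-1619/10, -163/10)
  seg 8: left by d7 = 33/4 → (-3403/20, -163/10)
  seg 9: down by d7 = 33/4 → (-3403/20, -491/20)
  seg 10: left by d6 = 163/20 → (-1783/10, -491/20)

d4 = 32
d5 = 621/4
d6 = 163/20
d7 = 33/4
d8 = 34
endpoint = (-1783/10, -491/20)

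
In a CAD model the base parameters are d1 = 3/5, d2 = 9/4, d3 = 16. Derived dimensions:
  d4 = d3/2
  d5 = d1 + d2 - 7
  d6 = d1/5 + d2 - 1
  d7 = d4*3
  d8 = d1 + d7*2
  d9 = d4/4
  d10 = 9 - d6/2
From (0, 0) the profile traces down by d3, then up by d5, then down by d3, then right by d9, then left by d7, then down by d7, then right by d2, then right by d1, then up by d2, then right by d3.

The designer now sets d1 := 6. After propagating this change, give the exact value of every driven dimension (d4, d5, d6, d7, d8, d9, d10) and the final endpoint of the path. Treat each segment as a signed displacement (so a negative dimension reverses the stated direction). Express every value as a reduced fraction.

Apply edit: d1 := 6
  d4 = d3/2 = 8
  d5 = d1 + d2 - 7 = 5/4
  d6 = d1/5 + d2 - 1 = 49/20
  d7 = d4*3 = 24
  d8 = d1 + d7*2 = 54
  d9 = d4/4 = 2
  d10 = 9 - d6/2 = 311/40
Walk from origin (0, 0):
  seg 1: down by d3 = 16 → (0, -16)
  seg 2: up by d5 = 5/4 → (0, -59/4)
  seg 3: down by d3 = 16 → (0, -123/4)
  seg 4: right by d9 = 2 → (2, -123/4)
  seg 5: left by d7 = 24 → (-22, -123/4)
  seg 6: down by d7 = 24 → (-22, -219/4)
  seg 7: right by d2 = 9/4 → (-79/4, -219/4)
  seg 8: right by d1 = 6 → (-55/4, -219/4)
  seg 9: up by d2 = 9/4 → (-55/4, -105/2)
  seg 10: right by d3 = 16 → (9/4, -105/2)

d4 = 8
d5 = 5/4
d6 = 49/20
d7 = 24
d8 = 54
d9 = 2
d10 = 311/40
endpoint = (9/4, -105/2)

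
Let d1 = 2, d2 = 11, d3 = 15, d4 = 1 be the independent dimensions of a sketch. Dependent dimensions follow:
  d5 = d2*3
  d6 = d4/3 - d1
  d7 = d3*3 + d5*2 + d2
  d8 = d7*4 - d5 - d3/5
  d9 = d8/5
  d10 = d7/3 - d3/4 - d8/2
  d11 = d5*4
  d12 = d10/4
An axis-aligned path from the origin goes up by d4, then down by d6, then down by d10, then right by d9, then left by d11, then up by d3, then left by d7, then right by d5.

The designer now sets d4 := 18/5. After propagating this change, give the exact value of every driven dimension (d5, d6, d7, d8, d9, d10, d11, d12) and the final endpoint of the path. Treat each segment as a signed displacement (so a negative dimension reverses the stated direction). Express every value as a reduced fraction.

d5 = 33
d6 = -4/5
d7 = 122
d8 = 452
d9 = 452/5
d10 = -2269/12
d11 = 132
d12 = -2269/48
endpoint = (-653/5, 12509/60)

Apply edit: d4 := 18/5
  d5 = d2*3 = 33
  d6 = d4/3 - d1 = -4/5
  d7 = d3*3 + d5*2 + d2 = 122
  d8 = d7*4 - d5 - d3/5 = 452
  d9 = d8/5 = 452/5
  d10 = d7/3 - d3/4 - d8/2 = -2269/12
  d11 = d5*4 = 132
  d12 = d10/4 = -2269/48
Walk from origin (0, 0):
  seg 1: up by d4 = 18/5 → (0, 18/5)
  seg 2: down by d6 = -4/5 → (0, 22/5)
  seg 3: down by d10 = -2269/12 → (0, 11609/60)
  seg 4: right by d9 = 452/5 → (452/5, 11609/60)
  seg 5: left by d11 = 132 → (-208/5, 11609/60)
  seg 6: up by d3 = 15 → (-208/5, 12509/60)
  seg 7: left by d7 = 122 → (-818/5, 12509/60)
  seg 8: right by d5 = 33 → (-653/5, 12509/60)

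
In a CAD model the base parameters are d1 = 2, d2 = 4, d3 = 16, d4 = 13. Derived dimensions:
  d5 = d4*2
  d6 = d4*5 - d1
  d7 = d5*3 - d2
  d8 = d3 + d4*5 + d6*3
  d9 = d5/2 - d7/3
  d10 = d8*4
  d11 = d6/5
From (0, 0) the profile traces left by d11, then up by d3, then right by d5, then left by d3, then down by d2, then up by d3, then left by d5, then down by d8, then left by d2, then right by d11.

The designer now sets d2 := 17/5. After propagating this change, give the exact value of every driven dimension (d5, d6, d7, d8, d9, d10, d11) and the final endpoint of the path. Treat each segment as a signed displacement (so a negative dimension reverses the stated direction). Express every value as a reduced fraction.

Apply edit: d2 := 17/5
  d5 = d4*2 = 26
  d6 = d4*5 - d1 = 63
  d7 = d5*3 - d2 = 373/5
  d8 = d3 + d4*5 + d6*3 = 270
  d9 = d5/2 - d7/3 = -178/15
  d10 = d8*4 = 1080
  d11 = d6/5 = 63/5
Walk from origin (0, 0):
  seg 1: left by d11 = 63/5 → (-63/5, 0)
  seg 2: up by d3 = 16 → (-63/5, 16)
  seg 3: right by d5 = 26 → (67/5, 16)
  seg 4: left by d3 = 16 → (-13/5, 16)
  seg 5: down by d2 = 17/5 → (-13/5, 63/5)
  seg 6: up by d3 = 16 → (-13/5, 143/5)
  seg 7: left by d5 = 26 → (-143/5, 143/5)
  seg 8: down by d8 = 270 → (-143/5, -1207/5)
  seg 9: left by d2 = 17/5 → (-32, -1207/5)
  seg 10: right by d11 = 63/5 → (-97/5, -1207/5)

d5 = 26
d6 = 63
d7 = 373/5
d8 = 270
d9 = -178/15
d10 = 1080
d11 = 63/5
endpoint = (-97/5, -1207/5)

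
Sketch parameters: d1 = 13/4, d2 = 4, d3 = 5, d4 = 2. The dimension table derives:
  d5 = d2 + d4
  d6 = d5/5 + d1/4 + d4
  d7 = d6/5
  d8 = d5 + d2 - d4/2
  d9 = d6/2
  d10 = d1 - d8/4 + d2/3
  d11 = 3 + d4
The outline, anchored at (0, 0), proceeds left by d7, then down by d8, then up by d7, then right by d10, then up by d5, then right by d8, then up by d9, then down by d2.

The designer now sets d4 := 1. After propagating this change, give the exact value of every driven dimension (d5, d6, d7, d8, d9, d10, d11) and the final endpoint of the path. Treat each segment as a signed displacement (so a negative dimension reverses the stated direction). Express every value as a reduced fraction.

Apply edit: d4 := 1
  d5 = d2 + d4 = 5
  d6 = d5/5 + d1/4 + d4 = 45/16
  d7 = d6/5 = 9/16
  d8 = d5 + d2 - d4/2 = 17/2
  d9 = d6/2 = 45/32
  d10 = d1 - d8/4 + d2/3 = 59/24
  d11 = 3 + d4 = 4
Walk from origin (0, 0):
  seg 1: left by d7 = 9/16 → (-9/16, 0)
  seg 2: down by d8 = 17/2 → (-9/16, -17/2)
  seg 3: up by d7 = 9/16 → (-9/16, -127/16)
  seg 4: right by d10 = 59/24 → (91/48, -127/16)
  seg 5: up by d5 = 5 → (91/48, -47/16)
  seg 6: right by d8 = 17/2 → (499/48, -47/16)
  seg 7: up by d9 = 45/32 → (499/48, -49/32)
  seg 8: down by d2 = 4 → (499/48, -177/32)

d5 = 5
d6 = 45/16
d7 = 9/16
d8 = 17/2
d9 = 45/32
d10 = 59/24
d11 = 4
endpoint = (499/48, -177/32)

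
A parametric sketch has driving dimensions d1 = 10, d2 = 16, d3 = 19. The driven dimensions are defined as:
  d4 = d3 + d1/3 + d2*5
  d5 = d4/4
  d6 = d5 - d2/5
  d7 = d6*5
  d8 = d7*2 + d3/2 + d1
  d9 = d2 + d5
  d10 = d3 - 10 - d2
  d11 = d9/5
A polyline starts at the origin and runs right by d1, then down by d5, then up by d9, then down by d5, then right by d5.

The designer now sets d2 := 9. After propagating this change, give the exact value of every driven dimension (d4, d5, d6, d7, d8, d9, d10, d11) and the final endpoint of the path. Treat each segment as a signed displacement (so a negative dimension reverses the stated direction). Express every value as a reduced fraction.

Apply edit: d2 := 9
  d4 = d3 + d1/3 + d2*5 = 202/3
  d5 = d4/4 = 101/6
  d6 = d5 - d2/5 = 451/30
  d7 = d6*5 = 451/6
  d8 = d7*2 + d3/2 + d1 = 1019/6
  d9 = d2 + d5 = 155/6
  d10 = d3 - 10 - d2 = 0
  d11 = d9/5 = 31/6
Walk from origin (0, 0):
  seg 1: right by d1 = 10 → (10, 0)
  seg 2: down by d5 = 101/6 → (10, -101/6)
  seg 3: up by d9 = 155/6 → (10, 9)
  seg 4: down by d5 = 101/6 → (10, -47/6)
  seg 5: right by d5 = 101/6 → (161/6, -47/6)

d4 = 202/3
d5 = 101/6
d6 = 451/30
d7 = 451/6
d8 = 1019/6
d9 = 155/6
d10 = 0
d11 = 31/6
endpoint = (161/6, -47/6)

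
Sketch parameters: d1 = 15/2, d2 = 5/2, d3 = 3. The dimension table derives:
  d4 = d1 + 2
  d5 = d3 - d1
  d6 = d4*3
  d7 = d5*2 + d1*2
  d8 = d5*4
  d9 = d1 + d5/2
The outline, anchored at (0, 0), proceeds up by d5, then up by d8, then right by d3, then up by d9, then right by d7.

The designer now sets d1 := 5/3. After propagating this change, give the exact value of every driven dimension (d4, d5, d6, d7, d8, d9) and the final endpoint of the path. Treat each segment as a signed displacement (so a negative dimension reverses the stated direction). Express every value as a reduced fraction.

Apply edit: d1 := 5/3
  d4 = d1 + 2 = 11/3
  d5 = d3 - d1 = 4/3
  d6 = d4*3 = 11
  d7 = d5*2 + d1*2 = 6
  d8 = d5*4 = 16/3
  d9 = d1 + d5/2 = 7/3
Walk from origin (0, 0):
  seg 1: up by d5 = 4/3 → (0, 4/3)
  seg 2: up by d8 = 16/3 → (0, 20/3)
  seg 3: right by d3 = 3 → (3, 20/3)
  seg 4: up by d9 = 7/3 → (3, 9)
  seg 5: right by d7 = 6 → (9, 9)

d4 = 11/3
d5 = 4/3
d6 = 11
d7 = 6
d8 = 16/3
d9 = 7/3
endpoint = (9, 9)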